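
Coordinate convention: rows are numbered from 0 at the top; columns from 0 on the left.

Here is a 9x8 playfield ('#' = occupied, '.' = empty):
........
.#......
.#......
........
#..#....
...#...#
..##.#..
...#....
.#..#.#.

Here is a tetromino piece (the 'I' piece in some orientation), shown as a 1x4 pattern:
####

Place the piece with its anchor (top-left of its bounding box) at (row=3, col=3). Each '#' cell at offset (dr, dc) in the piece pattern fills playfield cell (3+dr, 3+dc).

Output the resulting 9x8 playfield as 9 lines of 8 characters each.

Answer: ........
.#......
.#......
...####.
#..#....
...#...#
..##.#..
...#....
.#..#.#.

Derivation:
Fill (3+0,3+0) = (3,3)
Fill (3+0,3+1) = (3,4)
Fill (3+0,3+2) = (3,5)
Fill (3+0,3+3) = (3,6)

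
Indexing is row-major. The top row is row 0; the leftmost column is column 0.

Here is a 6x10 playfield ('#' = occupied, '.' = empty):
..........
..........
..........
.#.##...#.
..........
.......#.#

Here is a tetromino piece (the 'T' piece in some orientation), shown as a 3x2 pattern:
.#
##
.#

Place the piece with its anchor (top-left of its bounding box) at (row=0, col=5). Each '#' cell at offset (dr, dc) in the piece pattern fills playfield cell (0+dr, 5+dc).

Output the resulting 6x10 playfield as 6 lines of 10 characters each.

Answer: ......#...
.....##...
......#...
.#.##...#.
..........
.......#.#

Derivation:
Fill (0+0,5+1) = (0,6)
Fill (0+1,5+0) = (1,5)
Fill (0+1,5+1) = (1,6)
Fill (0+2,5+1) = (2,6)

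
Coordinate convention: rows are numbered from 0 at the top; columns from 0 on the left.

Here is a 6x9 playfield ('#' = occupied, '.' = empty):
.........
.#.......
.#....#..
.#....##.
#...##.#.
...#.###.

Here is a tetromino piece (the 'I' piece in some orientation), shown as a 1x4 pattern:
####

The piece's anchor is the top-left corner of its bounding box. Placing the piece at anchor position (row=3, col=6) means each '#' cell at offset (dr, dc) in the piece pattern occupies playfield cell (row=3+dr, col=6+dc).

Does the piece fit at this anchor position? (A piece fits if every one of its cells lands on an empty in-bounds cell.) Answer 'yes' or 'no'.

Check each piece cell at anchor (3, 6):
  offset (0,0) -> (3,6): occupied ('#') -> FAIL
  offset (0,1) -> (3,7): occupied ('#') -> FAIL
  offset (0,2) -> (3,8): empty -> OK
  offset (0,3) -> (3,9): out of bounds -> FAIL
All cells valid: no

Answer: no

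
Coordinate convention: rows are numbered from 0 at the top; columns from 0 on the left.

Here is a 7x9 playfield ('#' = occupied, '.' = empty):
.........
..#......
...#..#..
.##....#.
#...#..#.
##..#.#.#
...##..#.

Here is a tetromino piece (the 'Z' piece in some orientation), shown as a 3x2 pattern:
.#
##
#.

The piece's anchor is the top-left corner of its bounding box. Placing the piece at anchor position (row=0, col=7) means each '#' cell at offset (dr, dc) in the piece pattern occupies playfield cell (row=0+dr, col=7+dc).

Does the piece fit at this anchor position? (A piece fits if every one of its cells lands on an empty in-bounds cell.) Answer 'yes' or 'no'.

Answer: yes

Derivation:
Check each piece cell at anchor (0, 7):
  offset (0,1) -> (0,8): empty -> OK
  offset (1,0) -> (1,7): empty -> OK
  offset (1,1) -> (1,8): empty -> OK
  offset (2,0) -> (2,7): empty -> OK
All cells valid: yes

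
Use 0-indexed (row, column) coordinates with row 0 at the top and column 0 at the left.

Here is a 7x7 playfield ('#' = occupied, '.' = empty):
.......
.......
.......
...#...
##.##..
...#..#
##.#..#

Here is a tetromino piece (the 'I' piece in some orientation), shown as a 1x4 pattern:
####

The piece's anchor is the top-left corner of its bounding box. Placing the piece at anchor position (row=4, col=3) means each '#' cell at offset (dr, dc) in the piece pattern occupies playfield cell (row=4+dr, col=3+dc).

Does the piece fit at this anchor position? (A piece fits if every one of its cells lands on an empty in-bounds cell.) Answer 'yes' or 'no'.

Answer: no

Derivation:
Check each piece cell at anchor (4, 3):
  offset (0,0) -> (4,3): occupied ('#') -> FAIL
  offset (0,1) -> (4,4): occupied ('#') -> FAIL
  offset (0,2) -> (4,5): empty -> OK
  offset (0,3) -> (4,6): empty -> OK
All cells valid: no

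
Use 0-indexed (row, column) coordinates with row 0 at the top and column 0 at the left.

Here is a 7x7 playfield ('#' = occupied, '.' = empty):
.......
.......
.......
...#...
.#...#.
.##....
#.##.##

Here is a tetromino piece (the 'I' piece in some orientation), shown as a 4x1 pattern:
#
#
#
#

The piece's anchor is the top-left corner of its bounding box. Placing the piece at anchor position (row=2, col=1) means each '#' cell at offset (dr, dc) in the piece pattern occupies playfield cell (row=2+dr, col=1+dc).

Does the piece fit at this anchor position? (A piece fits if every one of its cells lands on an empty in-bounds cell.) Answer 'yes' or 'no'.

Answer: no

Derivation:
Check each piece cell at anchor (2, 1):
  offset (0,0) -> (2,1): empty -> OK
  offset (1,0) -> (3,1): empty -> OK
  offset (2,0) -> (4,1): occupied ('#') -> FAIL
  offset (3,0) -> (5,1): occupied ('#') -> FAIL
All cells valid: no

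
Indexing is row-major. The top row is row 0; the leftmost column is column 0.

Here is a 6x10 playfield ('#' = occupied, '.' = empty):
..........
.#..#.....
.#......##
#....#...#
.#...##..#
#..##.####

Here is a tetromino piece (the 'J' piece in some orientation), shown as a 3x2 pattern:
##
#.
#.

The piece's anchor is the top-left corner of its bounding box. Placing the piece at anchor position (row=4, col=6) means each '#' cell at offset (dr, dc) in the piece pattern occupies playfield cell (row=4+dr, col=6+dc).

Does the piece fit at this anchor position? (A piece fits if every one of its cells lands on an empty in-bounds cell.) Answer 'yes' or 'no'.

Answer: no

Derivation:
Check each piece cell at anchor (4, 6):
  offset (0,0) -> (4,6): occupied ('#') -> FAIL
  offset (0,1) -> (4,7): empty -> OK
  offset (1,0) -> (5,6): occupied ('#') -> FAIL
  offset (2,0) -> (6,6): out of bounds -> FAIL
All cells valid: no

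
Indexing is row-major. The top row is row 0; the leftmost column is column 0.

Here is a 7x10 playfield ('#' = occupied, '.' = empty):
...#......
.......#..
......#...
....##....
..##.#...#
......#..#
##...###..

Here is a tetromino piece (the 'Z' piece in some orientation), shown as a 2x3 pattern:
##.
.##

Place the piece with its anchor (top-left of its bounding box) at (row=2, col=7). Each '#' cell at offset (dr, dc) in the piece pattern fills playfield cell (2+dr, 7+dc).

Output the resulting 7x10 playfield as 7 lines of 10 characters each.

Answer: ...#......
.......#..
......###.
....##..##
..##.#...#
......#..#
##...###..

Derivation:
Fill (2+0,7+0) = (2,7)
Fill (2+0,7+1) = (2,8)
Fill (2+1,7+1) = (3,8)
Fill (2+1,7+2) = (3,9)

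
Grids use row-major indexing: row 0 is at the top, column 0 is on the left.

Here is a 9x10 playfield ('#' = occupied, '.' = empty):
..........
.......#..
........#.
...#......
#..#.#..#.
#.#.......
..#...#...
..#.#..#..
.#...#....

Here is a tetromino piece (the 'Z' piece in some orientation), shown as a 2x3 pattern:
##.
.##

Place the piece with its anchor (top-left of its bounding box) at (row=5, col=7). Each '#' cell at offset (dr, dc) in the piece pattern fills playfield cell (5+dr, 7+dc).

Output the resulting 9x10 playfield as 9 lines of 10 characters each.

Fill (5+0,7+0) = (5,7)
Fill (5+0,7+1) = (5,8)
Fill (5+1,7+1) = (6,8)
Fill (5+1,7+2) = (6,9)

Answer: ..........
.......#..
........#.
...#......
#..#.#..#.
#.#....##.
..#...#.##
..#.#..#..
.#...#....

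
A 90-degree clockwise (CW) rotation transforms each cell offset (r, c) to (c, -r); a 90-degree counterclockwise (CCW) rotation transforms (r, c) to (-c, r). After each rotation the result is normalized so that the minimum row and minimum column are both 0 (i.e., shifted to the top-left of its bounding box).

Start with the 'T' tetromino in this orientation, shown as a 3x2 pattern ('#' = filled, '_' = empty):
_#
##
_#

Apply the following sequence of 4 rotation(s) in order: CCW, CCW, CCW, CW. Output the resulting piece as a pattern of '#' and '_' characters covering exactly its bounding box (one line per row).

Start:
_#
##
_#
After rotation 1 (CCW):
###
_#_
After rotation 2 (CCW):
#_
##
#_
After rotation 3 (CCW):
_#_
###
After rotation 4 (CW):
#_
##
#_

Answer: #_
##
#_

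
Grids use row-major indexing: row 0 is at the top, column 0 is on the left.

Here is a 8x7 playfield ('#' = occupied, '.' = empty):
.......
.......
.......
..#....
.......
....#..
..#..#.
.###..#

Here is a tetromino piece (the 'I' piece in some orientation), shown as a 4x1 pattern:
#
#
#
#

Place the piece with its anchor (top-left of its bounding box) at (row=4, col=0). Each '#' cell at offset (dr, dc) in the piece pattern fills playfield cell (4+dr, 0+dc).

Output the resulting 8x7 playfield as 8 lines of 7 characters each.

Fill (4+0,0+0) = (4,0)
Fill (4+1,0+0) = (5,0)
Fill (4+2,0+0) = (6,0)
Fill (4+3,0+0) = (7,0)

Answer: .......
.......
.......
..#....
#......
#...#..
#.#..#.
####..#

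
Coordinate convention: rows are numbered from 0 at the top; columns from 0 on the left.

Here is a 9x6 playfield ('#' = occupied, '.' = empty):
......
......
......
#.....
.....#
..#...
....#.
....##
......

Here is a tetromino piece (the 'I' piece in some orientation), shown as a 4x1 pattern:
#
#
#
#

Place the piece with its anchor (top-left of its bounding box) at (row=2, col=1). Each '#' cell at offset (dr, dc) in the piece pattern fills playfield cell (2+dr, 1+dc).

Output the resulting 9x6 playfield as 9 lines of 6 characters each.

Answer: ......
......
.#....
##....
.#...#
.##...
....#.
....##
......

Derivation:
Fill (2+0,1+0) = (2,1)
Fill (2+1,1+0) = (3,1)
Fill (2+2,1+0) = (4,1)
Fill (2+3,1+0) = (5,1)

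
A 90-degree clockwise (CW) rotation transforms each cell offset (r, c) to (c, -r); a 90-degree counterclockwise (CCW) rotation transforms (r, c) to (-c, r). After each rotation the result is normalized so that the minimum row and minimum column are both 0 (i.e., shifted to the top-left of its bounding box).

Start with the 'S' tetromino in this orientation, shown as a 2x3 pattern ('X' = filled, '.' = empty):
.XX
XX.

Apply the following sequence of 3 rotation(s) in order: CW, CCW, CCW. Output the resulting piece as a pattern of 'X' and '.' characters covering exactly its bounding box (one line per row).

Start:
.XX
XX.
After rotation 1 (CW):
X.
XX
.X
After rotation 2 (CCW):
.XX
XX.
After rotation 3 (CCW):
X.
XX
.X

Answer: X.
XX
.X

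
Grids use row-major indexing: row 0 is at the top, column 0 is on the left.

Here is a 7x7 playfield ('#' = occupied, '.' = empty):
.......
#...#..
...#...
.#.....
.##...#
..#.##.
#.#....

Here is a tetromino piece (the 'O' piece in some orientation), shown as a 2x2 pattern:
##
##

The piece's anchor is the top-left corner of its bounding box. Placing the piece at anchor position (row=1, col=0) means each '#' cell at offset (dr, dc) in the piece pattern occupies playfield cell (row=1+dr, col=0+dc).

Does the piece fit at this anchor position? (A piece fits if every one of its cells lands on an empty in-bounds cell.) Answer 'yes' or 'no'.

Answer: no

Derivation:
Check each piece cell at anchor (1, 0):
  offset (0,0) -> (1,0): occupied ('#') -> FAIL
  offset (0,1) -> (1,1): empty -> OK
  offset (1,0) -> (2,0): empty -> OK
  offset (1,1) -> (2,1): empty -> OK
All cells valid: no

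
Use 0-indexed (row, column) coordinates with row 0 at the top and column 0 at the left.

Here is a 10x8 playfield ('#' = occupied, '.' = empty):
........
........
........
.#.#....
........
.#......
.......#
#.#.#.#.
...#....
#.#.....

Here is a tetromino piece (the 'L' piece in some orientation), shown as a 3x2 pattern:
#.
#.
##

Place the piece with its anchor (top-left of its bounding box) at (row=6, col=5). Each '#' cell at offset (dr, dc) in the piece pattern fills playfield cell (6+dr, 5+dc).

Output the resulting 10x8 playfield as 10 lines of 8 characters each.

Answer: ........
........
........
.#.#....
........
.#......
.....#.#
#.#.###.
...#.##.
#.#.....

Derivation:
Fill (6+0,5+0) = (6,5)
Fill (6+1,5+0) = (7,5)
Fill (6+2,5+0) = (8,5)
Fill (6+2,5+1) = (8,6)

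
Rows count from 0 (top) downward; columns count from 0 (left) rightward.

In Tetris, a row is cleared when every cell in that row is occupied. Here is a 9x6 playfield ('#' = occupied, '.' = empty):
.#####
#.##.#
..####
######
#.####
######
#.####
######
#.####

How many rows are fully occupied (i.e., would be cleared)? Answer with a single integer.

Answer: 3

Derivation:
Check each row:
  row 0: 1 empty cell -> not full
  row 1: 2 empty cells -> not full
  row 2: 2 empty cells -> not full
  row 3: 0 empty cells -> FULL (clear)
  row 4: 1 empty cell -> not full
  row 5: 0 empty cells -> FULL (clear)
  row 6: 1 empty cell -> not full
  row 7: 0 empty cells -> FULL (clear)
  row 8: 1 empty cell -> not full
Total rows cleared: 3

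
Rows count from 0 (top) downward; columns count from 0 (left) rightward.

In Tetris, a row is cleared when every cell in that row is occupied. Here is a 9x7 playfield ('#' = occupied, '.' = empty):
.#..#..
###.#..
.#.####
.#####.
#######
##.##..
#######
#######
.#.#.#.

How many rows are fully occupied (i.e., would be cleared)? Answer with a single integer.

Check each row:
  row 0: 5 empty cells -> not full
  row 1: 3 empty cells -> not full
  row 2: 2 empty cells -> not full
  row 3: 2 empty cells -> not full
  row 4: 0 empty cells -> FULL (clear)
  row 5: 3 empty cells -> not full
  row 6: 0 empty cells -> FULL (clear)
  row 7: 0 empty cells -> FULL (clear)
  row 8: 4 empty cells -> not full
Total rows cleared: 3

Answer: 3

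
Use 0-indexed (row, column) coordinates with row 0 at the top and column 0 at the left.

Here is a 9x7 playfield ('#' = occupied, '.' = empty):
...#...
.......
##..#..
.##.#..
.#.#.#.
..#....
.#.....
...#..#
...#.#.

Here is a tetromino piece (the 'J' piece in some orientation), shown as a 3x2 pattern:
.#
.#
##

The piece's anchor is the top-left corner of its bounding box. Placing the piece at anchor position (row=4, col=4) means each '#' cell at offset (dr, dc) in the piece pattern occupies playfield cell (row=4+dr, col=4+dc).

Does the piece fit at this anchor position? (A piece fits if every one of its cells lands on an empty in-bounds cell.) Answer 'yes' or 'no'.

Check each piece cell at anchor (4, 4):
  offset (0,1) -> (4,5): occupied ('#') -> FAIL
  offset (1,1) -> (5,5): empty -> OK
  offset (2,0) -> (6,4): empty -> OK
  offset (2,1) -> (6,5): empty -> OK
All cells valid: no

Answer: no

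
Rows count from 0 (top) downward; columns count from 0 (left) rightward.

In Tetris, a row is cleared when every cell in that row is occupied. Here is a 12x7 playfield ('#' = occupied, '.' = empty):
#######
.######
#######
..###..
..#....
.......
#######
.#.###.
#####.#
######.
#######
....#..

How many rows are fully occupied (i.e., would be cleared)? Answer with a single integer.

Check each row:
  row 0: 0 empty cells -> FULL (clear)
  row 1: 1 empty cell -> not full
  row 2: 0 empty cells -> FULL (clear)
  row 3: 4 empty cells -> not full
  row 4: 6 empty cells -> not full
  row 5: 7 empty cells -> not full
  row 6: 0 empty cells -> FULL (clear)
  row 7: 3 empty cells -> not full
  row 8: 1 empty cell -> not full
  row 9: 1 empty cell -> not full
  row 10: 0 empty cells -> FULL (clear)
  row 11: 6 empty cells -> not full
Total rows cleared: 4

Answer: 4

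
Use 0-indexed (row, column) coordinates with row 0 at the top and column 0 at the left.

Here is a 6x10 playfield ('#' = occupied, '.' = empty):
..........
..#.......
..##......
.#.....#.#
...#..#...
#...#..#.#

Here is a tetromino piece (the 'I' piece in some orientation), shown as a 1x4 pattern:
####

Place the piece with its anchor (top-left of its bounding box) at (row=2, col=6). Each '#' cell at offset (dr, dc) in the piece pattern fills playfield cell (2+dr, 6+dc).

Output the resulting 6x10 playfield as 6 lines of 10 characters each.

Answer: ..........
..#.......
..##..####
.#.....#.#
...#..#...
#...#..#.#

Derivation:
Fill (2+0,6+0) = (2,6)
Fill (2+0,6+1) = (2,7)
Fill (2+0,6+2) = (2,8)
Fill (2+0,6+3) = (2,9)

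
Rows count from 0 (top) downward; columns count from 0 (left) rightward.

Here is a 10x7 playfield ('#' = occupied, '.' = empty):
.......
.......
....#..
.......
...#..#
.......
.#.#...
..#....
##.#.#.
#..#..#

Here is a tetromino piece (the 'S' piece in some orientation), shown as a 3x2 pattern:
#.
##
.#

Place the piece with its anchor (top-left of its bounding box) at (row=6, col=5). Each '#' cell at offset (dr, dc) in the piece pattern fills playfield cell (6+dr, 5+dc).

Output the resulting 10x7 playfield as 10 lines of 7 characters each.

Fill (6+0,5+0) = (6,5)
Fill (6+1,5+0) = (7,5)
Fill (6+1,5+1) = (7,6)
Fill (6+2,5+1) = (8,6)

Answer: .......
.......
....#..
.......
...#..#
.......
.#.#.#.
..#..##
##.#.##
#..#..#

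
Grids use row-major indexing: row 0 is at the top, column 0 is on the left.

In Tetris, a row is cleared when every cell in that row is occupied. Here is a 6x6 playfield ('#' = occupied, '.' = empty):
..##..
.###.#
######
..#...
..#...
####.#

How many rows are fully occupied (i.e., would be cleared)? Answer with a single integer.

Answer: 1

Derivation:
Check each row:
  row 0: 4 empty cells -> not full
  row 1: 2 empty cells -> not full
  row 2: 0 empty cells -> FULL (clear)
  row 3: 5 empty cells -> not full
  row 4: 5 empty cells -> not full
  row 5: 1 empty cell -> not full
Total rows cleared: 1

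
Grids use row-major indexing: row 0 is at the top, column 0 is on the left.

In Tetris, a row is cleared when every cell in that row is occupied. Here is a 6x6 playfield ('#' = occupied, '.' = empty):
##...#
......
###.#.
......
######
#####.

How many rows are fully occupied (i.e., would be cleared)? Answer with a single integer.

Answer: 1

Derivation:
Check each row:
  row 0: 3 empty cells -> not full
  row 1: 6 empty cells -> not full
  row 2: 2 empty cells -> not full
  row 3: 6 empty cells -> not full
  row 4: 0 empty cells -> FULL (clear)
  row 5: 1 empty cell -> not full
Total rows cleared: 1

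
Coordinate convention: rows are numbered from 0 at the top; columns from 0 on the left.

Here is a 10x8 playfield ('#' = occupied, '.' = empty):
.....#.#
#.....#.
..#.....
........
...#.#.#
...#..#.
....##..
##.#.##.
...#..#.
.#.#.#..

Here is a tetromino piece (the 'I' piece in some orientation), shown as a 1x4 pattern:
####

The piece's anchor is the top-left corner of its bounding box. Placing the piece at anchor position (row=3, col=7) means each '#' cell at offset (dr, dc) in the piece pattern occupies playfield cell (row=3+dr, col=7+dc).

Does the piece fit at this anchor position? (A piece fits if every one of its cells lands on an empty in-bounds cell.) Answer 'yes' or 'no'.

Answer: no

Derivation:
Check each piece cell at anchor (3, 7):
  offset (0,0) -> (3,7): empty -> OK
  offset (0,1) -> (3,8): out of bounds -> FAIL
  offset (0,2) -> (3,9): out of bounds -> FAIL
  offset (0,3) -> (3,10): out of bounds -> FAIL
All cells valid: no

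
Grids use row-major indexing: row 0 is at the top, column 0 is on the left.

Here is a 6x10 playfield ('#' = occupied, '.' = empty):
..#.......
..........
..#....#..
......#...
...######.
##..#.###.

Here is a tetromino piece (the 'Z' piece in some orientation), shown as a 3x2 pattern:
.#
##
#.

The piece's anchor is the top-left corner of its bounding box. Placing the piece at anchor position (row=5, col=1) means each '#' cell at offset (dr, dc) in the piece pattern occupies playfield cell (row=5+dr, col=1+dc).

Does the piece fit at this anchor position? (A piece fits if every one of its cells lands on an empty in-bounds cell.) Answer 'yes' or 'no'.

Check each piece cell at anchor (5, 1):
  offset (0,1) -> (5,2): empty -> OK
  offset (1,0) -> (6,1): out of bounds -> FAIL
  offset (1,1) -> (6,2): out of bounds -> FAIL
  offset (2,0) -> (7,1): out of bounds -> FAIL
All cells valid: no

Answer: no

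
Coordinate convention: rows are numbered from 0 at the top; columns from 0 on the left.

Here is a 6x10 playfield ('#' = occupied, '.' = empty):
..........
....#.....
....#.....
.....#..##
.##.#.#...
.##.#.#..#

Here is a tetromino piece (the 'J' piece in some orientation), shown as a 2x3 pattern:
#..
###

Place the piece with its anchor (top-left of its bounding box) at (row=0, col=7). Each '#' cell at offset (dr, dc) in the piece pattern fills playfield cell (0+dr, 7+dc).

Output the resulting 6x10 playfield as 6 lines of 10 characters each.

Fill (0+0,7+0) = (0,7)
Fill (0+1,7+0) = (1,7)
Fill (0+1,7+1) = (1,8)
Fill (0+1,7+2) = (1,9)

Answer: .......#..
....#..###
....#.....
.....#..##
.##.#.#...
.##.#.#..#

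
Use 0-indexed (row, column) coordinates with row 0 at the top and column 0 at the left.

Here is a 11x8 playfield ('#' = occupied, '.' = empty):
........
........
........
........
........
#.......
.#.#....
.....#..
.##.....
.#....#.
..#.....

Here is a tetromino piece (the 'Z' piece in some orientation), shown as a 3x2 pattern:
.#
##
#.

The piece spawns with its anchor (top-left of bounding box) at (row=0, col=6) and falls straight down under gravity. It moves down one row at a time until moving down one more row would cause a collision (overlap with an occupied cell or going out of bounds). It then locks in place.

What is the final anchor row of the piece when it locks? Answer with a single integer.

Spawn at (row=0, col=6). Try each row:
  row 0: fits
  row 1: fits
  row 2: fits
  row 3: fits
  row 4: fits
  row 5: fits
  row 6: fits
  row 7: blocked -> lock at row 6

Answer: 6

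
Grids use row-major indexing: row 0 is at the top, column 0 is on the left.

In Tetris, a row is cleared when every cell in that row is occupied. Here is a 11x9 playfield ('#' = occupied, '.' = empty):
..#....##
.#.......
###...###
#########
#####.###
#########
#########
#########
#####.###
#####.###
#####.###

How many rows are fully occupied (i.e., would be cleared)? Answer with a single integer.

Answer: 4

Derivation:
Check each row:
  row 0: 6 empty cells -> not full
  row 1: 8 empty cells -> not full
  row 2: 3 empty cells -> not full
  row 3: 0 empty cells -> FULL (clear)
  row 4: 1 empty cell -> not full
  row 5: 0 empty cells -> FULL (clear)
  row 6: 0 empty cells -> FULL (clear)
  row 7: 0 empty cells -> FULL (clear)
  row 8: 1 empty cell -> not full
  row 9: 1 empty cell -> not full
  row 10: 1 empty cell -> not full
Total rows cleared: 4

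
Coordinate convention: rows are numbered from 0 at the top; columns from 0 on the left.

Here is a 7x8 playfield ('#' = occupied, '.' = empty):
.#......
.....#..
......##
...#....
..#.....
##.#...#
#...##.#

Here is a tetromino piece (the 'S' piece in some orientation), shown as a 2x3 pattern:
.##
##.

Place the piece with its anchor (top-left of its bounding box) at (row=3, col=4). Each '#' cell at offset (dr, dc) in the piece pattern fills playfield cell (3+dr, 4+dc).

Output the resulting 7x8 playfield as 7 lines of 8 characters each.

Answer: .#......
.....#..
......##
...#.##.
..#.##..
##.#...#
#...##.#

Derivation:
Fill (3+0,4+1) = (3,5)
Fill (3+0,4+2) = (3,6)
Fill (3+1,4+0) = (4,4)
Fill (3+1,4+1) = (4,5)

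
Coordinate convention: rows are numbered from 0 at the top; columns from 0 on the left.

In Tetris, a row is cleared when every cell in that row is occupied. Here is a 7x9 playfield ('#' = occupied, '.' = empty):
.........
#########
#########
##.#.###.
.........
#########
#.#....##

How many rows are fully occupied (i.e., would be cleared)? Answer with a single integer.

Check each row:
  row 0: 9 empty cells -> not full
  row 1: 0 empty cells -> FULL (clear)
  row 2: 0 empty cells -> FULL (clear)
  row 3: 3 empty cells -> not full
  row 4: 9 empty cells -> not full
  row 5: 0 empty cells -> FULL (clear)
  row 6: 5 empty cells -> not full
Total rows cleared: 3

Answer: 3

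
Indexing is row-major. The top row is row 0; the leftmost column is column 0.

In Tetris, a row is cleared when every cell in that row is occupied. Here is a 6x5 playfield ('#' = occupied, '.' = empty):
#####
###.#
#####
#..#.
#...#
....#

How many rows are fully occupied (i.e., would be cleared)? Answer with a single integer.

Check each row:
  row 0: 0 empty cells -> FULL (clear)
  row 1: 1 empty cell -> not full
  row 2: 0 empty cells -> FULL (clear)
  row 3: 3 empty cells -> not full
  row 4: 3 empty cells -> not full
  row 5: 4 empty cells -> not full
Total rows cleared: 2

Answer: 2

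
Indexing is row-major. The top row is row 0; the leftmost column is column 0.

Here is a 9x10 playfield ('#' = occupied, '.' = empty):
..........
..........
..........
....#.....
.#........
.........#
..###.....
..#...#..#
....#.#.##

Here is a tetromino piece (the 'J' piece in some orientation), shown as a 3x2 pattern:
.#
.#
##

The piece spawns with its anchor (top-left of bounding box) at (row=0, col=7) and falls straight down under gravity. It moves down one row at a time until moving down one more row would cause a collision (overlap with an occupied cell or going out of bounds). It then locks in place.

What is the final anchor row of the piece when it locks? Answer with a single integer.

Spawn at (row=0, col=7). Try each row:
  row 0: fits
  row 1: fits
  row 2: fits
  row 3: fits
  row 4: fits
  row 5: fits
  row 6: blocked -> lock at row 5

Answer: 5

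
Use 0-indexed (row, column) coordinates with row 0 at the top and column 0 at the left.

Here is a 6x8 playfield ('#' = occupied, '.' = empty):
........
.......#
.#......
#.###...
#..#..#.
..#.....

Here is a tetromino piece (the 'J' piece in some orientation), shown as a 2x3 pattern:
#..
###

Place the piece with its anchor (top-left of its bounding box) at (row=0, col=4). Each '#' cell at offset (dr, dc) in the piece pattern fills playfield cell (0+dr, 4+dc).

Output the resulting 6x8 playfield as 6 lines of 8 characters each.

Fill (0+0,4+0) = (0,4)
Fill (0+1,4+0) = (1,4)
Fill (0+1,4+1) = (1,5)
Fill (0+1,4+2) = (1,6)

Answer: ....#...
....####
.#......
#.###...
#..#..#.
..#.....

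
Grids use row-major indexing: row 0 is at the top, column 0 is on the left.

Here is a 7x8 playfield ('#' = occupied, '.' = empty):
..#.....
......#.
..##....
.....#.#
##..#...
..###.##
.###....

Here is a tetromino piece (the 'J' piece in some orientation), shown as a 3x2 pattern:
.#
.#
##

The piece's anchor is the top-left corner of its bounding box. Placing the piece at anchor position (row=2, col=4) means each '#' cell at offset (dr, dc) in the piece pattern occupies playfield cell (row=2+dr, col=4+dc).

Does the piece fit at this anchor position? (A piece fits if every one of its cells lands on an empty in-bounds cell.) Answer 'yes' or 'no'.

Answer: no

Derivation:
Check each piece cell at anchor (2, 4):
  offset (0,1) -> (2,5): empty -> OK
  offset (1,1) -> (3,5): occupied ('#') -> FAIL
  offset (2,0) -> (4,4): occupied ('#') -> FAIL
  offset (2,1) -> (4,5): empty -> OK
All cells valid: no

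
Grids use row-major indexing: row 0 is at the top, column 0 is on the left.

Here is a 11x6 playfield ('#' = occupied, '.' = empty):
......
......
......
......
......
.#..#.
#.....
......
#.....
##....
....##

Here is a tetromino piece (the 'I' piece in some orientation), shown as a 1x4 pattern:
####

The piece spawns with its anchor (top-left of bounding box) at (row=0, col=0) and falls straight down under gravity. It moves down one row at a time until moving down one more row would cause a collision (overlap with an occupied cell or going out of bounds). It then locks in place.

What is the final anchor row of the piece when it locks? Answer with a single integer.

Answer: 4

Derivation:
Spawn at (row=0, col=0). Try each row:
  row 0: fits
  row 1: fits
  row 2: fits
  row 3: fits
  row 4: fits
  row 5: blocked -> lock at row 4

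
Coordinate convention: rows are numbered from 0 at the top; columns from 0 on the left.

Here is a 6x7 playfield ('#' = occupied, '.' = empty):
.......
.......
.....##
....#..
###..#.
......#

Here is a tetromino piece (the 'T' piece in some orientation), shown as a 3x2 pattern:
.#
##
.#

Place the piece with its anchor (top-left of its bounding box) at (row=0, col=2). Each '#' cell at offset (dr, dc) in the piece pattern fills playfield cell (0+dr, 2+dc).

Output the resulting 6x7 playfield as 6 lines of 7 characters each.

Fill (0+0,2+1) = (0,3)
Fill (0+1,2+0) = (1,2)
Fill (0+1,2+1) = (1,3)
Fill (0+2,2+1) = (2,3)

Answer: ...#...
..##...
...#.##
....#..
###..#.
......#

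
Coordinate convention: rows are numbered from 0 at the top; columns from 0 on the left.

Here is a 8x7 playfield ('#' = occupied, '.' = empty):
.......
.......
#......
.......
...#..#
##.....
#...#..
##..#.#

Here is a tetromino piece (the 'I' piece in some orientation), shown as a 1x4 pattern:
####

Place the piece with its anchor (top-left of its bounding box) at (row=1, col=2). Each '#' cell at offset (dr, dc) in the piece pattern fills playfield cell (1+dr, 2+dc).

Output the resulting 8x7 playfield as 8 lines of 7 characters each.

Answer: .......
..####.
#......
.......
...#..#
##.....
#...#..
##..#.#

Derivation:
Fill (1+0,2+0) = (1,2)
Fill (1+0,2+1) = (1,3)
Fill (1+0,2+2) = (1,4)
Fill (1+0,2+3) = (1,5)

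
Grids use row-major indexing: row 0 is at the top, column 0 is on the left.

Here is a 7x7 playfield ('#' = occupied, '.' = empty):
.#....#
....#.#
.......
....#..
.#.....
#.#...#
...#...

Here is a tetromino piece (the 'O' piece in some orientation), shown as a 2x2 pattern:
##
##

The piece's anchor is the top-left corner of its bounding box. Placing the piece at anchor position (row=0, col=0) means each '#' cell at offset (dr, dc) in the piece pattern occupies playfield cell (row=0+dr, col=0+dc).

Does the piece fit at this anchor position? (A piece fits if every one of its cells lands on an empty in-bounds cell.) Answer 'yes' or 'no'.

Check each piece cell at anchor (0, 0):
  offset (0,0) -> (0,0): empty -> OK
  offset (0,1) -> (0,1): occupied ('#') -> FAIL
  offset (1,0) -> (1,0): empty -> OK
  offset (1,1) -> (1,1): empty -> OK
All cells valid: no

Answer: no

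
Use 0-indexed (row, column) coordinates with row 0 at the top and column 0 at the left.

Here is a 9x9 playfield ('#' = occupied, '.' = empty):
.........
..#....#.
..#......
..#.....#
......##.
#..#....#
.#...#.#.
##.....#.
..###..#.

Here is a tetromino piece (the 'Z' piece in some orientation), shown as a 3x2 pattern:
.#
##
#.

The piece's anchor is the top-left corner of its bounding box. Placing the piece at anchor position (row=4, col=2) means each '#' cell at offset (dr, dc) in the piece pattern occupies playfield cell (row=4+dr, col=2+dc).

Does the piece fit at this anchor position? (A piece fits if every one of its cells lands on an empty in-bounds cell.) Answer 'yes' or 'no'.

Check each piece cell at anchor (4, 2):
  offset (0,1) -> (4,3): empty -> OK
  offset (1,0) -> (5,2): empty -> OK
  offset (1,1) -> (5,3): occupied ('#') -> FAIL
  offset (2,0) -> (6,2): empty -> OK
All cells valid: no

Answer: no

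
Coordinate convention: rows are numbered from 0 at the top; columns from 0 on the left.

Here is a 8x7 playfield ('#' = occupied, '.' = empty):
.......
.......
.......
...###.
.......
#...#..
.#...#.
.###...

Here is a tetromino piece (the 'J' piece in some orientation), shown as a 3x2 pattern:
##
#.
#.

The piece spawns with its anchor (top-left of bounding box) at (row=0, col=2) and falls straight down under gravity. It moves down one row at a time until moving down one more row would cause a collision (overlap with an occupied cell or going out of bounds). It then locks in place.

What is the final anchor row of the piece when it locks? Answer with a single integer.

Spawn at (row=0, col=2). Try each row:
  row 0: fits
  row 1: fits
  row 2: fits
  row 3: blocked -> lock at row 2

Answer: 2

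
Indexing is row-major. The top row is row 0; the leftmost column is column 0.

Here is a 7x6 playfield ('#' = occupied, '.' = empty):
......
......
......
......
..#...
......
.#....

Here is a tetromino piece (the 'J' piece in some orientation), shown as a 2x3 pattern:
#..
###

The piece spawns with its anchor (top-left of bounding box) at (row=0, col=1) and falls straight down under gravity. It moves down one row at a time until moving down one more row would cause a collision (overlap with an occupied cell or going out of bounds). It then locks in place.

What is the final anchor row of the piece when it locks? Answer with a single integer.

Spawn at (row=0, col=1). Try each row:
  row 0: fits
  row 1: fits
  row 2: fits
  row 3: blocked -> lock at row 2

Answer: 2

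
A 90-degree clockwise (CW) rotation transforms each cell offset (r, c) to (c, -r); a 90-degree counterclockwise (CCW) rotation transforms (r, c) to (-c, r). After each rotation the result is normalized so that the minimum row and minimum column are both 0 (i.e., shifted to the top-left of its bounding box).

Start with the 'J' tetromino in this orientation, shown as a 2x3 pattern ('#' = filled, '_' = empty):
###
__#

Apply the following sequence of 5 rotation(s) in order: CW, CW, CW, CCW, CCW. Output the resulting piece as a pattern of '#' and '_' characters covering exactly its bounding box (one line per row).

Start:
###
__#
After rotation 1 (CW):
_#
_#
##
After rotation 2 (CW):
#__
###
After rotation 3 (CW):
##
#_
#_
After rotation 4 (CCW):
#__
###
After rotation 5 (CCW):
_#
_#
##

Answer: _#
_#
##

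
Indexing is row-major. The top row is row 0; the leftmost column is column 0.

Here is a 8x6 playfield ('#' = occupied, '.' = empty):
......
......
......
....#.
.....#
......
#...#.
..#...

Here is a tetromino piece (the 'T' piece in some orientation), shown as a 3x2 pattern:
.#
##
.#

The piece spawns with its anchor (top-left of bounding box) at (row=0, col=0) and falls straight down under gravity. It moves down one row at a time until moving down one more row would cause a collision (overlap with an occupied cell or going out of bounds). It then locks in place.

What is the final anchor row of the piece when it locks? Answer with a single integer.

Spawn at (row=0, col=0). Try each row:
  row 0: fits
  row 1: fits
  row 2: fits
  row 3: fits
  row 4: fits
  row 5: blocked -> lock at row 4

Answer: 4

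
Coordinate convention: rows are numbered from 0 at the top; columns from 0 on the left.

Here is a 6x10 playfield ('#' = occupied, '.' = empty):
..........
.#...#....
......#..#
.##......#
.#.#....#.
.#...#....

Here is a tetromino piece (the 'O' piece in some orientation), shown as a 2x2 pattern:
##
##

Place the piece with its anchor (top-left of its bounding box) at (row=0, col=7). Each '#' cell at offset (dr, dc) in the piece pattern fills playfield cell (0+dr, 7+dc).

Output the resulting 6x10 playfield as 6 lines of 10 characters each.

Answer: .......##.
.#...#.##.
......#..#
.##......#
.#.#....#.
.#...#....

Derivation:
Fill (0+0,7+0) = (0,7)
Fill (0+0,7+1) = (0,8)
Fill (0+1,7+0) = (1,7)
Fill (0+1,7+1) = (1,8)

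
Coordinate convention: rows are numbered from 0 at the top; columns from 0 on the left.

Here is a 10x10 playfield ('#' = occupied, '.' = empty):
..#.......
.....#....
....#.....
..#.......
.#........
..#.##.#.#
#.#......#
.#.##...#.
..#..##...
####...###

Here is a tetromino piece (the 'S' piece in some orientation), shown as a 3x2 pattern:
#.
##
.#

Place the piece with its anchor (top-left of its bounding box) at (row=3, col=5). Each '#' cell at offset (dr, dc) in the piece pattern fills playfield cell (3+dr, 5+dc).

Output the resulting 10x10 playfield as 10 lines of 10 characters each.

Fill (3+0,5+0) = (3,5)
Fill (3+1,5+0) = (4,5)
Fill (3+1,5+1) = (4,6)
Fill (3+2,5+1) = (5,6)

Answer: ..#.......
.....#....
....#.....
..#..#....
.#...##...
..#.####.#
#.#......#
.#.##...#.
..#..##...
####...###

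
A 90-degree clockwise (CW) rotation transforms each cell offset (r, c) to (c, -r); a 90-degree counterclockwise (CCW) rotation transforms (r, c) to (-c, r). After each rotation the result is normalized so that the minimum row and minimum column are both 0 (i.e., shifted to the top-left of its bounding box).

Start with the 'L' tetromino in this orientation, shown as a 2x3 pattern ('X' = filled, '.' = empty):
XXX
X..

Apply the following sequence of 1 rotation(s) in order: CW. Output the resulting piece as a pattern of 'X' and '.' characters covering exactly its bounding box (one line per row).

Start:
XXX
X..
After rotation 1 (CW):
XX
.X
.X

Answer: XX
.X
.X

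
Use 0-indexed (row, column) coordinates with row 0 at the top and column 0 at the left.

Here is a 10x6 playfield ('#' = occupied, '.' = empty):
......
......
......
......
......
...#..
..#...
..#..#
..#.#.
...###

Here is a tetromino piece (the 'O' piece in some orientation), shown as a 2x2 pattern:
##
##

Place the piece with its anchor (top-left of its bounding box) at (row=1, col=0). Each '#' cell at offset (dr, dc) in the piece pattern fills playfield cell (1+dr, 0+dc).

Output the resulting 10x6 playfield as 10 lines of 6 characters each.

Answer: ......
##....
##....
......
......
...#..
..#...
..#..#
..#.#.
...###

Derivation:
Fill (1+0,0+0) = (1,0)
Fill (1+0,0+1) = (1,1)
Fill (1+1,0+0) = (2,0)
Fill (1+1,0+1) = (2,1)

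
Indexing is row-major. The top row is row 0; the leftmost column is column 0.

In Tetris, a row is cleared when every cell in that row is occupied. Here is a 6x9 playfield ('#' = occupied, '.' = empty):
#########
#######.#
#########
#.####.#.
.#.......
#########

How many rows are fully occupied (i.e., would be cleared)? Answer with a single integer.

Answer: 3

Derivation:
Check each row:
  row 0: 0 empty cells -> FULL (clear)
  row 1: 1 empty cell -> not full
  row 2: 0 empty cells -> FULL (clear)
  row 3: 3 empty cells -> not full
  row 4: 8 empty cells -> not full
  row 5: 0 empty cells -> FULL (clear)
Total rows cleared: 3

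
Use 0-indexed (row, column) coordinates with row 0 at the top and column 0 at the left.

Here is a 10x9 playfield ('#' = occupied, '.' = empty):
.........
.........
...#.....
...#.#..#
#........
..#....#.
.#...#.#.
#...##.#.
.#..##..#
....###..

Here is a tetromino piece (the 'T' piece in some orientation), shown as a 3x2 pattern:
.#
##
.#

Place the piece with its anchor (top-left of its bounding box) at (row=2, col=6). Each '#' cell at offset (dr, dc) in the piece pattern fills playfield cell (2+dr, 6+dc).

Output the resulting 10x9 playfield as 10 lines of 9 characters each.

Answer: .........
.........
...#...#.
...#.####
#......#.
..#....#.
.#...#.#.
#...##.#.
.#..##..#
....###..

Derivation:
Fill (2+0,6+1) = (2,7)
Fill (2+1,6+0) = (3,6)
Fill (2+1,6+1) = (3,7)
Fill (2+2,6+1) = (4,7)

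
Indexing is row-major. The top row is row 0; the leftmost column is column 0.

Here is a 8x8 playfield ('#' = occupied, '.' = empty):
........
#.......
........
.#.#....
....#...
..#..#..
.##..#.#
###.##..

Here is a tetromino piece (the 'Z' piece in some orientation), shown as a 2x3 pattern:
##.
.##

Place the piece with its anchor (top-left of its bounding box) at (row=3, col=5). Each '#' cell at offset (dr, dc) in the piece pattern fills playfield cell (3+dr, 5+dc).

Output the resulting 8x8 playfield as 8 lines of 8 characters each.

Fill (3+0,5+0) = (3,5)
Fill (3+0,5+1) = (3,6)
Fill (3+1,5+1) = (4,6)
Fill (3+1,5+2) = (4,7)

Answer: ........
#.......
........
.#.#.##.
....#.##
..#..#..
.##..#.#
###.##..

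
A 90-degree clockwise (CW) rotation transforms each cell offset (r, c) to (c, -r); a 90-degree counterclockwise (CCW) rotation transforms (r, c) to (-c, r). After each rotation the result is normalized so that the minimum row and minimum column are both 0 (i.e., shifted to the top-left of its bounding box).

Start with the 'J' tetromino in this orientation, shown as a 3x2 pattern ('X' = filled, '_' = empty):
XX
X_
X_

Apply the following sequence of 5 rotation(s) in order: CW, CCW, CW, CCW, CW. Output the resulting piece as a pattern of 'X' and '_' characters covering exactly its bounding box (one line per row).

Answer: XXX
__X

Derivation:
Start:
XX
X_
X_
After rotation 1 (CW):
XXX
__X
After rotation 2 (CCW):
XX
X_
X_
After rotation 3 (CW):
XXX
__X
After rotation 4 (CCW):
XX
X_
X_
After rotation 5 (CW):
XXX
__X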